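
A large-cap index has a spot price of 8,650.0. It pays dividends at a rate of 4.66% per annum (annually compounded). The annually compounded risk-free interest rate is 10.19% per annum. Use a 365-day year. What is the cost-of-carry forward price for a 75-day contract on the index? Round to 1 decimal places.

8,742.0

F = S · (1+r)^T / (1+q)^T
= 8650.0 × 1.020139 / 1.009403 = 8650.0 × 1.010636
F = 8,742.0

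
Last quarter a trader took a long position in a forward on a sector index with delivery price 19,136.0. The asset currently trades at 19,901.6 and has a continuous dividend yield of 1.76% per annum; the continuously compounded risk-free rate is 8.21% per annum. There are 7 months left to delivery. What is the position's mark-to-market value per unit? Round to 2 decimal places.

1457.18

Current fair forward for the remaining 7 months: F = S·e^((r − q)·T), (r − q) = 0.0821 − 0.0176 = 0.0645
F = 19901.6 · e^(0.0645 × 7/12) = 19901.6 × 1.03834178 = 20664.6628
Value of long forward = (F − K)·e^(−rT) = (20664.6628 − 19136.0) · e^(−0.0821·7/12)
= 1528.6628 × 0.95323705 = 1457.18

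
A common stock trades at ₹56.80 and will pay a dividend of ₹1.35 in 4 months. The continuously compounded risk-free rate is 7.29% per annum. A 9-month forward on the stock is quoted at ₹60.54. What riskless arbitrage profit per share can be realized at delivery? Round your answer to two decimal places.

₹1.94 per share

PV(dividends) I = 1.35·e^(−0.0729·4/12) = 1.3176
Fair forward F* = (S − I)·e^(rT) = (56.80 − 1.3176)·e^0.054675 = 55.4824 × 1.056197 = 58.6003
Market ₹60.54 > fair 58.6003: forward overpriced → cash-and-carry (borrow at r, buy the stock and collect the dividends, short the forward).
Profit at T = |F_mkt − F*| = |60.54 − 58.6003| = ₹1.94 per share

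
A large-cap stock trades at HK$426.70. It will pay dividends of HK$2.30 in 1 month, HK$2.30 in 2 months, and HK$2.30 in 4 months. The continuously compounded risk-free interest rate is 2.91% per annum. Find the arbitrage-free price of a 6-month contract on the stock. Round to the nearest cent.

HK$425.99

PV(dividends) I = 2.30·e^(−0.0291·1/12) + 2.30·e^(−0.0291·2/12) + 2.30·e^(−0.0291·4/12)
I = 2.2944 + 2.2889 + 2.2778 = 6.8611
F = (S − I)·e^(rT) = (426.70 − 6.8611) · e^(0.0291·6/12)
= 419.8389 · e^0.014550 = 419.8389 × 1.014656 = HK$425.99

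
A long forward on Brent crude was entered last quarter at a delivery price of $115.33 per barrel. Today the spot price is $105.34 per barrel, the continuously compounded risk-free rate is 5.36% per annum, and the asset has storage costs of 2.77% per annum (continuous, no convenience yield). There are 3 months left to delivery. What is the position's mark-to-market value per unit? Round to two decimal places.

Current fair forward for the remaining 3 months: F = S·e^((r + u)·T), (r + u) = 0.0536 + 0.0277 = 0.0813
F = 105.34 · e^(0.0813 × 3/12) = 105.34 × 1.020533 = 107.5029
Value of long forward = (F − K)·e^(−rT) = (107.5029 − 115.33) · e^(−0.0536·3/12)
= -7.8271 × 0.986689 = -7.72

-$7.72 per barrel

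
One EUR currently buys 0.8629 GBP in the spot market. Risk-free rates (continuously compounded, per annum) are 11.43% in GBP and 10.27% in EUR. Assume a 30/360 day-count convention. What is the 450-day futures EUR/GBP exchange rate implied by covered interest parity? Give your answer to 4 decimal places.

0.8755

F = S·e^((r_GBP − r_EUR)T) = 0.8629 · e^((0.1143 − 0.1027) × 450/360)
= 0.8629 · e^0.014500 = 0.8629 × 1.014606
F = 0.8755 GBP per EUR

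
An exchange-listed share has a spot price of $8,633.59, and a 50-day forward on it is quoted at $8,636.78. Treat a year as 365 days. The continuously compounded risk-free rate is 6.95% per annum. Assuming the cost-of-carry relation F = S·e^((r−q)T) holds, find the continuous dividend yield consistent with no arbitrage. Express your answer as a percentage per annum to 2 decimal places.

From F = S·e^((r−q)T): (r − q) = ln(F/S)/T
ln(8636.78/8633.59) = ln(1.000369) = 0.000369
(r − q) = 0.000369 / (50/365) = 0.002694
q = r − ln(F/S)/T = 0.0695 − 0.002694 = 0.066806
q = 6.68%

6.68%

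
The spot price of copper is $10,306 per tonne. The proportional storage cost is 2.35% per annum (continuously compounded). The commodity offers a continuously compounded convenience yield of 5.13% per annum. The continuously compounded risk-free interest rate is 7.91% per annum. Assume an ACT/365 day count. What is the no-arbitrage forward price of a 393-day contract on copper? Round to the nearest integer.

Net carry = r + u − y = 0.0791 + 0.0235 − 0.0513 = 0.0513
F = S·e^((r+u−y)T) = 10306 · e^(0.0513 × 393/365) = 10306 · e^0.055235
= 10306 × 1.056789 = $10,891 per tonne

$10,891 per tonne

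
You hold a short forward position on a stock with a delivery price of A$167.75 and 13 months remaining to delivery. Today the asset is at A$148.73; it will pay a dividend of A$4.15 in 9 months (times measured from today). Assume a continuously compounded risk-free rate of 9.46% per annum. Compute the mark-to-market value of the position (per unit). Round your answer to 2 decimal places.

A$6.55

PV(remaining dividends) I = 4.15·e^(−0.0946·9/12) = 3.8658
Current forward F = (S − I)·e^(rT) = (148.73 − 3.8658)·e^(0.0946·13/12) = 144.8642 × 1.107919 = 160.4978
Value (long) = (F − K)·e^(−rT) = (160.4978 − 167.75) × 0.902593 = -6.5458
Short position value = −(long value) = A$6.55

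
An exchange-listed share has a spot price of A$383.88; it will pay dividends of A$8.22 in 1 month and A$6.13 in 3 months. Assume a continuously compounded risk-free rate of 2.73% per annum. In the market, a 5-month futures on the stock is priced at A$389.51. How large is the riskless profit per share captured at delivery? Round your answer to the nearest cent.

PV(dividends) I = 8.22·e^(−0.0273·1/12) + 6.13·e^(−0.0273·3/12) = 14.2896
Fair futures F* = (S − I)·e^(rT) = (383.88 − 14.2896)·e^0.011375 = 369.5904 × 1.011440 = 373.8185
Market A$389.51 > fair 373.8185: forward overpriced → cash-and-carry (borrow at r, buy the stock and collect the dividends, short the forward).
Profit at T = |F_mkt − F*| = |389.51 − 373.8185| = A$15.69 per share

A$15.69 per share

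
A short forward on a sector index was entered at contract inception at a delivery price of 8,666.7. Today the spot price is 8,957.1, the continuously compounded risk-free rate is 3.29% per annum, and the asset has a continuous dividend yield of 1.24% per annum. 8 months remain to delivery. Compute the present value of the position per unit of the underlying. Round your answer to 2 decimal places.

-404.68

Current fair forward for the remaining 8 months: F = S·e^((r − q)·T), (r − q) = 0.0329 − 0.0124 = 0.0205
F = 8957.1 · e^(0.0205 × 8/12) = 8957.1 × 1.01376048 = 9080.3540
Value of long forward = (F − K)·e^(−rT) = (9080.3540 − 8666.7) · e^(−0.0329·8/12)
= 413.6540 × 0.97830545 = 404.68
Short position value = −(long value) = -404.68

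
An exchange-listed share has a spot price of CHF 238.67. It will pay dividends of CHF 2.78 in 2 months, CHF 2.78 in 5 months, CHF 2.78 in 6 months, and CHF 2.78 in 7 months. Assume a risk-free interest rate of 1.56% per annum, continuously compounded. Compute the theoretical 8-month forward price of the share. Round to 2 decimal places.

PV(dividends) I = 2.78·e^(−0.0156·2/12) + 2.78·e^(−0.0156·5/12) + 2.78·e^(−0.0156·6/12) + 2.78·e^(−0.0156·7/12)
I = 2.7728 + 2.7620 + 2.7584 + 2.7548 = 11.0480
F = (S − I)·e^(rT) = (238.67 − 11.0480) · e^(0.0156·8/12)
= 227.6220 · e^0.010400 = 227.6220 × 1.010454 = CHF 230.00

CHF 230.00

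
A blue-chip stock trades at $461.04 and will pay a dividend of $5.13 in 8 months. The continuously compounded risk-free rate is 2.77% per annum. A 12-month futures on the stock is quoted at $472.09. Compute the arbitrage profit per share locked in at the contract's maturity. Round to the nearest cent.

PV(dividends) I = 5.13·e^(−0.0277·8/12) = 5.0361
Fair futures F* = (S − I)·e^(rT) = (461.04 − 5.0361)·e^0.027700 = 456.0039 × 1.028087 = 468.8117
Market $472.09 > fair 468.8117: forward overpriced → cash-and-carry (borrow at r, buy the stock and collect the dividends, short the forward).
Profit at T = |F_mkt − F*| = |472.09 − 468.8117| = $3.28 per share

$3.28 per share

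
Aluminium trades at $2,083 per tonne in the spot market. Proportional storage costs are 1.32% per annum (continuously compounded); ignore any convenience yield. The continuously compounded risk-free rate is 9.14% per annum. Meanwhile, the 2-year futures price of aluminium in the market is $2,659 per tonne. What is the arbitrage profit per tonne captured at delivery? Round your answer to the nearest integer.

$91 per tonne

Fair futures: F* = S·e^(carry·T), with carry = (r + u) = 0.0914 + 0.0132 = 0.1046
F* = 2083 · e^(0.1046 × 2) = 2083 · e^0.209200 = 2083 × 1.232692 = $2567.6974
Market $2659 > fair $2567.6974: forward overpriced → cash-and-carry (buy spot, short the forward).
At maturity, profit = |F_mkt − F*| = |2659 − 2567.6974| = $91 per tonne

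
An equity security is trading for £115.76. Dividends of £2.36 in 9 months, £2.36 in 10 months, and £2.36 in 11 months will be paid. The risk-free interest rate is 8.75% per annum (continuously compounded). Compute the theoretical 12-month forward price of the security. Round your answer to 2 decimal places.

PV(dividends) I = 2.36·e^(−0.0875·9/12) + 2.36·e^(−0.0875·10/12) + 2.36·e^(−0.0875·11/12)
I = 2.2101 + 2.1940 + 2.1781 = 6.5822
F = (S − I)·e^(rT) = (115.76 − 6.5822) · e^(0.0875·12/12)
= 109.1778 · e^0.087500 = 109.1778 × 1.091442 = £119.16

£119.16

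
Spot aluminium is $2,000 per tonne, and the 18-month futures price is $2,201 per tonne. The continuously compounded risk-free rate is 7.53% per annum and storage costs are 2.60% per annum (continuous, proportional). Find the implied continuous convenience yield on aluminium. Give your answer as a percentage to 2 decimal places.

3.75%

F = S·e^((r+u−y)T) ⇒ (r+u−y) = ln(F/S)/T
ln(2201/2000) = 0.095765; /T ⇒ 0.063843
y = r + u − ln(F/S)/T = 0.0753 + 0.0260 − 0.063843 = 0.037457
y = 3.75%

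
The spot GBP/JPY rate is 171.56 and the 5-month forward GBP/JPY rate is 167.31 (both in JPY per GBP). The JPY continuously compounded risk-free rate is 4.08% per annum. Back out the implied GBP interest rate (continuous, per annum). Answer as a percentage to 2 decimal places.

F = S·e^((r_JPY − r_GBP)T) ⇒ r_GBP = r_JPY − ln(F/S)/T
ln(167.31/171.56) = -0.025085; /(5/12) = -0.060204
r_GBP = 0.0408 + 0.060204 = 0.101004
r_GBP = 10.10%

10.10%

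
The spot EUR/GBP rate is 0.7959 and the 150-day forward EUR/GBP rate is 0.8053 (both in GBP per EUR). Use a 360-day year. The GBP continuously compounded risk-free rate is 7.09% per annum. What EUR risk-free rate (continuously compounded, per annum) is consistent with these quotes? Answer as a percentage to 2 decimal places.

4.27%

F = S·e^((r_GBP − r_EUR)T) ⇒ r_EUR = r_GBP − ln(F/S)/T
ln(0.8053/0.7959) = 0.011741; /(150/360) = 0.028178
r_EUR = 0.0709 − 0.028178 = 0.042722
r_EUR = 4.27%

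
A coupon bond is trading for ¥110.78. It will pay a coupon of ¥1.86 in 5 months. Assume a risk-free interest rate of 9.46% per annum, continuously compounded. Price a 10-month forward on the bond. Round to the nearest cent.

PV(coupons) I = 1.86·e^(−0.0946·5/12)
I = 1.7881
F = (S − I)·e^(rT) = (110.78 − 1.7881) · e^(0.0946·10/12)
= 108.9919 · e^0.078833 = 108.9919 × 1.082024 = ¥117.93

¥117.93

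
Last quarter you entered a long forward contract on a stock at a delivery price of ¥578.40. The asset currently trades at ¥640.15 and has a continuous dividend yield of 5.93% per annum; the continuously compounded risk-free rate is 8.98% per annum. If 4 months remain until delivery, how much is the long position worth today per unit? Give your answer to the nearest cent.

¥66.28

Current fair forward for the remaining 4 months: F = S·e^((r − q)·T), (r − q) = 0.0898 − 0.0593 = 0.0305
F = 640.15 · e^(0.0305 × 4/12) = 640.15 × 1.010219 = 646.6917
Value of long forward = (F − K)·e^(−rT) = (646.6917 − 578.40) · e^(−0.0898·4/12)
= 68.2917 × 0.970510 = 66.28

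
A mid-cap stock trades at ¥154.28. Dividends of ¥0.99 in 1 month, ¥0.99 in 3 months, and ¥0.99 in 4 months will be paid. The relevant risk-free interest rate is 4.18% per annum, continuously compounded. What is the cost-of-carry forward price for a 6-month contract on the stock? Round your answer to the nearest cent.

¥154.53

PV(dividends) I = 0.99·e^(−0.0418·1/12) + 0.99·e^(−0.0418·3/12) + 0.99·e^(−0.0418·4/12)
I = 0.9866 + 0.9797 + 0.9763 = 2.9426
F = (S − I)·e^(rT) = (154.28 − 2.9426) · e^(0.0418·6/12)
= 151.3374 · e^0.020900 = 151.3374 × 1.021120 = ¥154.53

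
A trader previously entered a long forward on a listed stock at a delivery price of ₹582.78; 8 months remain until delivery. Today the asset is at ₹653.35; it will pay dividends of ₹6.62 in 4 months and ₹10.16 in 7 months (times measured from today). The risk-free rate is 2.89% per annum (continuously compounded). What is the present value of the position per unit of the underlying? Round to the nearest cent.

₹65.14

PV(remaining dividends) I = 6.62·e^(−0.0289·4/12) + 10.16·e^(−0.0289·7/12) = 16.5467
Current forward F = (S − I)·e^(rT) = (653.35 − 16.5467)·e^(0.0289·8/12) = 636.8033 × 1.019453 = 649.1910
Value (long) = (F − K)·e^(−rT) = (649.1910 − 582.78) × 0.980918 = 65.1437
Value = ₹65.14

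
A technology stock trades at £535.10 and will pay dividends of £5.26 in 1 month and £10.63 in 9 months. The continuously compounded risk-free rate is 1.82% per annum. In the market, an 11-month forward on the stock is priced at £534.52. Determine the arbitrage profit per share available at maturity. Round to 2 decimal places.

£6.42 per share

PV(dividends) I = 5.26·e^(−0.0182·1/12) + 10.63·e^(−0.0182·9/12) = 15.7379
Fair forward F* = (S − I)·e^(rT) = (535.10 − 15.7379)·e^0.016683 = 519.3621 × 1.016823 = 528.0993
Market £534.52 > fair 528.0993: forward overpriced → cash-and-carry (borrow at r, buy the stock and collect the dividends, short the forward).
Profit at T = |F_mkt − F*| = |534.52 − 528.0993| = £6.42 per share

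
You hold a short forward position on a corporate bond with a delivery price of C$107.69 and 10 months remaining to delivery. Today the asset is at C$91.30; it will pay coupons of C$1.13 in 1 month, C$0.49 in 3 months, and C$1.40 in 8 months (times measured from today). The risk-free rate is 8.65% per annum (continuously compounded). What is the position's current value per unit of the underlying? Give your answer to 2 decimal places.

C$11.82

PV(remaining coupons) I = 1.13·e^(−0.0865·1/12) + 0.49·e^(−0.0865·3/12) + 1.40·e^(−0.0865·8/12) = 2.9230
Current forward F = (S − I)·e^(rT) = (91.30 − 2.9230)·e^(0.0865·10/12) = 88.3770 × 1.074745 = 94.9827
Value (long) = (F − K)·e^(−rT) = (94.9827 − 107.69) × 0.930453 = -11.8235
Short position value = −(long value) = C$11.82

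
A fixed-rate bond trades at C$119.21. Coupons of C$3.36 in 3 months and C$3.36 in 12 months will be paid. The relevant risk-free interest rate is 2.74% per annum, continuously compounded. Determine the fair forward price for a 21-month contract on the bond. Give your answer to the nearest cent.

C$118.13

PV(coupons) I = 3.36·e^(−0.0274·3/12) + 3.36·e^(−0.0274·12/12)
I = 3.3371 + 3.2692 = 6.6063
F = (S − I)·e^(rT) = (119.21 − 6.6063) · e^(0.0274·21/12)
= 112.6037 · e^0.047950 = 112.6037 × 1.049118 = C$118.13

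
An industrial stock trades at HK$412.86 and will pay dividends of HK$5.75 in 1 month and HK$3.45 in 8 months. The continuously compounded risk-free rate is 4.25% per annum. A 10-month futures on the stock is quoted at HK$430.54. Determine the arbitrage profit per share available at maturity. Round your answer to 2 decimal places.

PV(dividends) I = 5.75·e^(−0.0425·1/12) + 3.45·e^(−0.0425·8/12) = 9.0833
Fair futures F* = (S − I)·e^(rT) = (412.86 − 9.0833)·e^0.035417 = 403.7767 × 1.036052 = 418.3337
Market HK$430.54 > fair 418.3337: forward overpriced → cash-and-carry (borrow at r, buy the stock and collect the dividends, short the forward).
Profit at T = |F_mkt − F*| = |430.54 − 418.3337| = HK$12.21 per share

HK$12.21 per share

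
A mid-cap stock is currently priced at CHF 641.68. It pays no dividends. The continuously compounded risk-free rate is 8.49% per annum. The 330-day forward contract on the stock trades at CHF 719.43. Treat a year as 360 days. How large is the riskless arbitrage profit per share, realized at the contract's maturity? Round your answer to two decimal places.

Fair forward: F* = S·e^(carry·T), with carry = r = 0.0849
F* = 641.68 · e^(0.0849 × 330/360) = 641.68 · e^0.077825 = 641.68 × 1.080933 = CHF 693.6131
Market CHF 719.43 > fair CHF 693.6131: forward overpriced → cash-and-carry (buy spot, short the forward).
At maturity, profit = |F_mkt − F*| = |719.43 − 693.6131| = CHF 25.82 per share

CHF 25.82 per share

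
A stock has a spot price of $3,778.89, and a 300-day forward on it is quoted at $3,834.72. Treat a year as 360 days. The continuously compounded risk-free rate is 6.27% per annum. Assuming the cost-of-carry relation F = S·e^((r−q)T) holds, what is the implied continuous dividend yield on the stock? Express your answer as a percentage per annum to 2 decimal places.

From F = S·e^((r−q)T): (r − q) = ln(F/S)/T
ln(3834.72/3778.89) = ln(1.014774) = 0.014666
(r − q) = 0.014666 / (300/360) = 0.017599
q = r − ln(F/S)/T = 0.0627 − 0.017599 = 0.045101
q = 4.51%

4.51%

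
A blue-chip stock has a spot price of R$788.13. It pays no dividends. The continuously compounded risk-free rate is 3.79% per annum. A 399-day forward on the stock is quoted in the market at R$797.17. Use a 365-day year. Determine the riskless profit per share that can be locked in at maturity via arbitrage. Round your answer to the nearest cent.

R$24.30 per share

Fair forward: F* = S·e^(carry·T), with carry = r = 0.0379
F* = 788.13 · e^(0.0379 × 399/365) = 788.13 · e^0.041430 = 788.13 × 1.042300 = R$821.4679
Market R$797.17 < fair R$821.4679: forward underpriced → reverse cash-and-carry (short spot, go long the forward).
At maturity, profit = |F_mkt − F*| = |797.17 − 821.4679| = R$24.30 per share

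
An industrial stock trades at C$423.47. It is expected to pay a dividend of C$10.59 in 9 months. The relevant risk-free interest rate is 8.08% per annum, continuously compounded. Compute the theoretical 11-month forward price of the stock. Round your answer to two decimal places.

PV(dividends) I = 10.59·e^(−0.0808·9/12)
I = 9.9673
F = (S − I)·e^(rT) = (423.47 − 9.9673) · e^(0.0808·11/12)
= 413.5027 · e^0.074067 = 413.5027 × 1.076879 = C$445.29

C$445.29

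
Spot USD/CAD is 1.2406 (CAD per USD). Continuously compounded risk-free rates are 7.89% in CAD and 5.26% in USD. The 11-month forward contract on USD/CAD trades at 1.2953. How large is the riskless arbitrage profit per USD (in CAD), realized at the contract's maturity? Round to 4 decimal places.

Fair forward: F* = S·e^(carry·T), with carry = (r_CAD − r_USD) = 0.0789 − 0.0526 = 0.0263
F* = 1.2406 · e^(0.0263 × 11/12) = 1.2406 · e^0.024108 = 1.2406 × 1.024401 = 1.2709
Market 1.2953 > fair 1.2709: forward overpriced → cash-and-carry (buy spot, short the forward).
At maturity, profit = |F_mkt − F*| = |1.2953 − 1.2709| = 0.0244 per USD (in CAD)

0.0244 per USD (in CAD)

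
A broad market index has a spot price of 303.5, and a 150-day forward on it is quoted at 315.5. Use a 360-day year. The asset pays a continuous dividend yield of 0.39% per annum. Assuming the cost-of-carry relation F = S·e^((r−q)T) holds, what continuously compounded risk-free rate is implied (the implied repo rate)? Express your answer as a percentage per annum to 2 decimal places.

9.70%

From F = S·e^((r−q)T): (r − q) = ln(F/S)/T
ln(315.5/303.5) = ln(1.039539) = 0.038777
(r − q) = 0.038777 / (150/360) = 0.093065
r = ln(F/S)/T + q = 0.093065 + 0.0039 = 0.096965
r = 9.70%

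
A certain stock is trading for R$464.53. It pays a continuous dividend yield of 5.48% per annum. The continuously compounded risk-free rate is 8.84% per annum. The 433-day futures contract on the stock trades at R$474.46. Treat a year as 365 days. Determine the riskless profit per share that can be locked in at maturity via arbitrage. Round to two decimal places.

Fair futures: F* = S·e^(carry·T), with carry = (r − q) = 0.0884 − 0.0548 = 0.0336
F* = 464.53 · e^(0.0336 × 433/365) = 464.53 · e^0.039860 = 464.53 × 1.040665 = R$483.4201
Market R$474.46 < fair R$483.4201: forward underpriced → reverse cash-and-carry (short spot, go long the forward).
At maturity, profit = |F_mkt − F*| = |474.46 − 483.4201| = R$8.96 per share

R$8.96 per share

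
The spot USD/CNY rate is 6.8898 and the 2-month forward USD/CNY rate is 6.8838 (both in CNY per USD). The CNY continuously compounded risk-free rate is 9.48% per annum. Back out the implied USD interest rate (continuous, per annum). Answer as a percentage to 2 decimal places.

F = S·e^((r_CNY − r_USD)T) ⇒ r_USD = r_CNY − ln(F/S)/T
ln(6.8838/6.8898) = -0.000871; /(2/12) = -0.005226
r_USD = 0.0948 + 0.005226 = 0.100026
r_USD = 10.00%

10.00%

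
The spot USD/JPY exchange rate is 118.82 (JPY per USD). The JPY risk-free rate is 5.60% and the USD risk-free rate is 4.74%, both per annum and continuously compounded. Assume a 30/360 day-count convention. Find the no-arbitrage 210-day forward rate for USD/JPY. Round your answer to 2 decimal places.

119.42

F = S·e^((r_JPY − r_USD)T) = 118.82 · e^((0.0560 − 0.0474) × 210/360)
= 118.82 · e^0.005017 = 118.82 × 1.005030
F = 119.42 JPY per USD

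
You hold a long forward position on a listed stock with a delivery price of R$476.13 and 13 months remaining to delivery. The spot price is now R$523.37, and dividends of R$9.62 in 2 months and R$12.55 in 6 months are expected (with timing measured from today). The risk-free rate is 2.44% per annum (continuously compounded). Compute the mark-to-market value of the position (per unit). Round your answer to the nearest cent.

R$37.68

PV(remaining dividends) I = 9.62·e^(−0.0244·2/12) + 12.55·e^(−0.0244·6/12) = 21.9788
Current forward F = (S − I)·e^(rT) = (523.37 − 21.9788)·e^(0.0244·13/12) = 501.3912 × 1.026786 = 514.8215
Value (long) = (F − K)·e^(−rT) = (514.8215 − 476.13) × 0.973913 = 37.6822
Value = R$37.68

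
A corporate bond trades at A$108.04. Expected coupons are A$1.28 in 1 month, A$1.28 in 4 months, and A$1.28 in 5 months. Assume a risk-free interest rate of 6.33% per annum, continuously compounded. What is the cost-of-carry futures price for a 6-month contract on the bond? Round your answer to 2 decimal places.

PV(coupons) I = 1.28·e^(−0.0633·1/12) + 1.28·e^(−0.0633·4/12) + 1.28·e^(−0.0633·5/12)
I = 1.2733 + 1.2533 + 1.2467 = 3.7733
F = (S − I)·e^(rT) = (108.04 − 3.7733) · e^(0.0633·6/12)
= 104.2667 · e^0.031650 = 104.2667 × 1.032156 = A$107.62

A$107.62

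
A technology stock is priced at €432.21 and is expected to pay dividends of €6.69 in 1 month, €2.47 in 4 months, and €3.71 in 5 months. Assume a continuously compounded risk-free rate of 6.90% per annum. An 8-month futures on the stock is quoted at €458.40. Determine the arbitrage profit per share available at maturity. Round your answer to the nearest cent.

PV(dividends) I = 6.69·e^(−0.0690·1/12) + 2.47·e^(−0.0690·4/12) + 3.71·e^(−0.0690·5/12) = 12.6703
Fair futures F* = (S − I)·e^(rT) = (432.21 − 12.6703)·e^0.046000 = 419.5397 × 1.047074 = 439.2891
Market €458.40 > fair 439.2891: forward overpriced → cash-and-carry (borrow at r, buy the stock and collect the dividends, short the forward).
Profit at T = |F_mkt − F*| = |458.40 − 439.2891| = €19.11 per share

€19.11 per share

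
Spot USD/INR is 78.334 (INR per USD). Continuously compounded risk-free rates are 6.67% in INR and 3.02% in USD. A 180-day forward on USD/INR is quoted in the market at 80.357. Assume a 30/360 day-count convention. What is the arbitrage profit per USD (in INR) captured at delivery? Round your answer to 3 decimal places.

Fair forward: F* = S·e^(carry·T), with carry = (r_INR − r_USD) = 0.0667 − 0.0302 = 0.0365
F* = 78.334 · e^(0.0365 × 180/360) = 78.334 · e^0.018250 = 78.334 × 1.018418 = 79.7768
Market 80.357 > fair 79.7768: forward overpriced → cash-and-carry (buy spot, short the forward).
At maturity, profit = |F_mkt − F*| = |80.357 − 79.7768| = 0.580 per USD (in INR)

0.580 per USD (in INR)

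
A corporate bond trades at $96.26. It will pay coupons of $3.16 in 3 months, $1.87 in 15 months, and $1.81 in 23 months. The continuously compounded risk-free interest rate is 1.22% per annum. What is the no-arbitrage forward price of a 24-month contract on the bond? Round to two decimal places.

PV(coupons) I = 3.16·e^(−0.0122·3/12) + 1.87·e^(−0.0122·15/12) + 1.81·e^(−0.0122·23/12)
I = 3.1504 + 1.8417 + 1.7682 = 6.7603
F = (S − I)·e^(rT) = (96.26 − 6.7603) · e^(0.0122·24/12)
= 89.4997 · e^0.024400 = 89.4997 × 1.024700 = $91.71

$91.71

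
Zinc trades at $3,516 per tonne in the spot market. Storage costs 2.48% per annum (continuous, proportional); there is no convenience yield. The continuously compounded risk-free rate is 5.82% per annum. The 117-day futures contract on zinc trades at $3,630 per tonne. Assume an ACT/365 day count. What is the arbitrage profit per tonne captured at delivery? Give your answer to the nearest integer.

Fair futures: F* = S·e^(carry·T), with carry = (r + u) = 0.0582 + 0.0248 = 0.0830
F* = 3516 · e^(0.0830 × 117/365) = 3516 · e^0.026605 = 3516 × 1.026962 = $3610.7984
Market $3630 > fair $3610.7984: forward overpriced → cash-and-carry (buy spot, short the forward).
At maturity, profit = |F_mkt − F*| = |3630 − 3610.7984| = $19 per tonne

$19 per tonne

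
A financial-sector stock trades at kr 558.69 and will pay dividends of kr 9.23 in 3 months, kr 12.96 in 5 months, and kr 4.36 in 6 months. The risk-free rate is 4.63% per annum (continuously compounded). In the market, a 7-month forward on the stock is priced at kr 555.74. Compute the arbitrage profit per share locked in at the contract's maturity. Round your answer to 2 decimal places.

PV(dividends) I = 9.23·e^(−0.0463·3/12) + 12.96·e^(−0.0463·5/12) + 4.36·e^(−0.0463·6/12) = 26.0964
Fair forward F* = (S − I)·e^(rT) = (558.69 − 26.0964)·e^0.027008 = 532.5936 × 1.027376 = 547.1739
Market kr 555.74 > fair 547.1739: forward overpriced → cash-and-carry (borrow at r, buy the stock and collect the dividends, short the forward).
Profit at T = |F_mkt − F*| = |555.74 − 547.1739| = kr 8.57 per share

kr 8.57 per share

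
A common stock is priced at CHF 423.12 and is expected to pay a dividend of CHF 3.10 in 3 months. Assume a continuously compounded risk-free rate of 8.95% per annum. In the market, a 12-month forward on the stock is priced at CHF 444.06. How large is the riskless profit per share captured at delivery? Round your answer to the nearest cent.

PV(dividends) I = 3.10·e^(−0.0895·3/12) = 3.0314
Fair forward F* = (S − I)·e^(rT) = (423.12 − 3.0314)·e^0.089500 = 420.0886 × 1.093627 = 459.4202
Market CHF 444.06 < fair 459.4202: forward underpriced → reverse cash-and-carry (short the stock, invest proceeds at r, pay the dividends, go long the forward).
Profit at T = |F_mkt − F*| = |444.06 − 459.4202| = CHF 15.36 per share

CHF 15.36 per share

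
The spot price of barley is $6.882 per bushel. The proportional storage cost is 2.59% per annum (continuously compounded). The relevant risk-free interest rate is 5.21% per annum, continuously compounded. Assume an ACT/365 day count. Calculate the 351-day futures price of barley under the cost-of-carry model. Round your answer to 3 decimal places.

Net carry = r + u − y = 0.0521 + 0.0259 − 0.0000 = 0.0780
F = S·e^((r+u−y)T) = 6.882 · e^(0.0780 × 351/365) = 6.882 · e^0.075008
= 6.882 × 1.077893 = $7.418 per bushel

$7.418 per bushel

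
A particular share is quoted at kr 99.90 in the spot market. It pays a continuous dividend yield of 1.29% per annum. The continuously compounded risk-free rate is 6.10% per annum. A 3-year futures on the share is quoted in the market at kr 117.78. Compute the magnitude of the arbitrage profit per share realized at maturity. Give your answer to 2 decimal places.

Fair futures: F* = S·e^(carry·T), with carry = (r − q) = 0.0610 − 0.0129 = 0.0481
F* = 99.90 · e^(0.0481 × 3) = 99.90 · e^0.144300 = 99.90 × 1.155231 = kr 115.4076
Market kr 117.78 > fair kr 115.4076: forward overpriced → cash-and-carry (buy spot, short the forward).
At maturity, profit = |F_mkt − F*| = |117.78 − 115.4076| = kr 2.37 per share

kr 2.37 per share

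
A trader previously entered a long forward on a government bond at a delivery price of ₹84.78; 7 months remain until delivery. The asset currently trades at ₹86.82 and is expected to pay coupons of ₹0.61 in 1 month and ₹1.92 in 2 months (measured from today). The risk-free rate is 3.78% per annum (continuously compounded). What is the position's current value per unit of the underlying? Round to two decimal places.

₹1.37

PV(remaining coupons) I = 0.61·e^(−0.0378·1/12) + 1.92·e^(−0.0378·2/12) = 2.5160
Current forward F = (S − I)·e^(rT) = (86.82 − 2.5160)·e^(0.0378·7/12) = 84.3040 × 1.022295 = 86.1836
Value (long) = (F − K)·e^(−rT) = (86.1836 − 84.78) × 0.978191 = 1.3730
Value = ₹1.37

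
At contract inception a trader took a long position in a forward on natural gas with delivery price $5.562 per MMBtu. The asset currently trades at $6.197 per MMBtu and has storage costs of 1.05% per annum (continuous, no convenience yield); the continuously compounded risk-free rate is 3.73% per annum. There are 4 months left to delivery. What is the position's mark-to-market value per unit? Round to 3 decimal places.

$0.725 per MMBtu

Current fair forward for the remaining 4 months: F = S·e^((r + u)·T), (r + u) = 0.0373 + 0.0105 = 0.0478
F = 6.197 · e^(0.0478 × 4/12) = 6.197 × 1.016061 = 6.2965
Value of long forward = (F − K)·e^(−rT) = (6.2965 − 5.562) · e^(−0.0373·4/12)
= 0.7345 × 0.987644 = 0.725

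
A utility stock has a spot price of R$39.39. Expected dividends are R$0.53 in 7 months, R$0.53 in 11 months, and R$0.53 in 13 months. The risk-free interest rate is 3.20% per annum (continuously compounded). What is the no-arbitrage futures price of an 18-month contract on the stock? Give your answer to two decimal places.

PV(dividends) I = 0.53·e^(−0.0320·7/12) + 0.53·e^(−0.0320·11/12) + 0.53·e^(−0.0320·13/12)
I = 0.5202 + 0.5147 + 0.5119 = 1.5468
F = (S − I)·e^(rT) = (39.39 − 1.5468) · e^(0.0320·18/12)
= 37.8432 · e^0.048000 = 37.8432 × 1.049171 = R$39.70

R$39.70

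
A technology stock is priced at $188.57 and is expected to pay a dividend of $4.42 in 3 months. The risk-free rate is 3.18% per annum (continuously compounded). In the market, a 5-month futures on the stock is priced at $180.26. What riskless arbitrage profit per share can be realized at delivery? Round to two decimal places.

$6.38 per share

PV(dividends) I = 4.42·e^(−0.0318·3/12) = 4.3850
Fair futures F* = (S − I)·e^(rT) = (188.57 − 4.3850)·e^0.013250 = 184.1850 × 1.013338 = 186.6417
Market $180.26 < fair 186.6417: forward underpriced → reverse cash-and-carry (short the stock, invest proceeds at r, pay the dividends, go long the forward).
Profit at T = |F_mkt − F*| = |180.26 − 186.6417| = $6.38 per share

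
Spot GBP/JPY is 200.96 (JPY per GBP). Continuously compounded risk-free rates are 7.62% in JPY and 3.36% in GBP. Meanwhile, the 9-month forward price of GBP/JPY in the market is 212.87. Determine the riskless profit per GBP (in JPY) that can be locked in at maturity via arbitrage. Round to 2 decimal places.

Fair forward: F* = S·e^(carry·T), with carry = (r_JPY − r_GBP) = 0.0762 − 0.0336 = 0.0426
F* = 200.96 · e^(0.0426 × 9/12) = 200.96 · e^0.031950 = 200.96 × 1.032466 = 207.4844
Market 212.87 > fair 207.4844: forward overpriced → cash-and-carry (buy spot, short the forward).
At maturity, profit = |F_mkt − F*| = |212.87 − 207.4844| = 5.39 per GBP (in JPY)

5.39 per GBP (in JPY)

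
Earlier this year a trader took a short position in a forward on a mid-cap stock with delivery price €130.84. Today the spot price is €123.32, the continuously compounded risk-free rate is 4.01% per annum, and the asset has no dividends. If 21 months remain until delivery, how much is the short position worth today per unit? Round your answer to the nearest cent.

Current fair forward for the remaining 21 months: F = S·e^(r·T), r = 0.0401
F = 123.32 · e^(0.0401 × 21/12) = 123.32 × 1.072696 = 132.2849
Value of long forward = (F − K)·e^(−rT) = (132.2849 − 130.84) · e^(−0.0401·21/12)
= 1.4449 × 0.932231 = 1.35
Short position value = −(long value) = -€1.35

-€1.35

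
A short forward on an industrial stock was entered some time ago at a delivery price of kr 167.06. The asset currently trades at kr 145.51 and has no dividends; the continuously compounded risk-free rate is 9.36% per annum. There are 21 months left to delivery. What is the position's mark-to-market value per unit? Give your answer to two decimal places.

Current fair forward for the remaining 21 months: F = S·e^(r·T), r = 0.0936
F = 145.51 · e^(0.0936 × 21/12) = 145.51 × 1.177979 = 171.4077
Value of long forward = (F − K)·e^(−rT) = (171.4077 − 167.06) · e^(−0.0936·21/12)
= 4.3477 × 0.848912 = 3.69
Short position value = −(long value) = -kr 3.69

-kr 3.69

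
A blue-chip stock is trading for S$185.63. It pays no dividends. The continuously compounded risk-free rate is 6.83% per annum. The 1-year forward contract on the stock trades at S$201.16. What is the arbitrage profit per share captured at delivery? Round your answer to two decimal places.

S$2.41 per share

Fair forward: F* = S·e^(carry·T), with carry = r = 0.0683
F* = 185.63 · e^(0.0683 × 1) = 185.63 · e^0.068300 = 185.63 × 1.070686 = S$198.7514
Market S$201.16 > fair S$198.7514: forward overpriced → cash-and-carry (buy spot, short the forward).
At maturity, profit = |F_mkt − F*| = |201.16 − 198.7514| = S$2.41 per share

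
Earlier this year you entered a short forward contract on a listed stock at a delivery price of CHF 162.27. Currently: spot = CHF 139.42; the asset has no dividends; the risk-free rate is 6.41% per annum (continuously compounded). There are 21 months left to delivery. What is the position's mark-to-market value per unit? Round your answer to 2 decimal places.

CHF 5.63

Current fair forward for the remaining 21 months: F = S·e^(r·T), r = 0.0641
F = 139.42 · e^(0.0641 × 21/12) = 139.42 × 1.118709 = 155.9704
Value of long forward = (F − K)·e^(−rT) = (155.9704 − 162.27) · e^(−0.0641·21/12)
= -6.2996 × 0.893888 = -5.63
Short position value = −(long value) = CHF 5.63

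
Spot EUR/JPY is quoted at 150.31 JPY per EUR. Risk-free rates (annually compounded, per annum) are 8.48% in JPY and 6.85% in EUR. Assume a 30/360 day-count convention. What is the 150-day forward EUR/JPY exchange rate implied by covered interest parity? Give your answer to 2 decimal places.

By covered interest parity, F = S · (1+r_JPY)^T / (1+r_EUR)^T
= 150.31 × 1.034497 / 1.027991 = 150.31 × 1.006329
F = 151.26 JPY per EUR

151.26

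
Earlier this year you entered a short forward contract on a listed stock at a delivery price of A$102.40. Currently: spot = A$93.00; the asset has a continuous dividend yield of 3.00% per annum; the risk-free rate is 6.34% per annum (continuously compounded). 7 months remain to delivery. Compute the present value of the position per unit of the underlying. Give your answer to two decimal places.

Current fair forward for the remaining 7 months: F = S·e^((r − q)·T), (r − q) = 0.0634 − 0.0300 = 0.0334
F = 93.00 · e^(0.0334 × 7/12) = 93.00 × 1.019674 = 94.8297
Value of long forward = (F − K)·e^(−rT) = (94.8297 − 102.40) · e^(−0.0634·7/12)
= -7.5703 × 0.963692 = -7.30
Short position value = −(long value) = A$7.30

A$7.30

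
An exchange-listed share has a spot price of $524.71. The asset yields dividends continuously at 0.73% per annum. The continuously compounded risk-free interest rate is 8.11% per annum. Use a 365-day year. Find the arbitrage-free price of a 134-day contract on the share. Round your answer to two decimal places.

F = S·e^((r − q)T) = 524.71 · e^((0.0811 − 0.0073) × 134/365)
= 524.71 · e^0.027094 = 524.71 × 1.027464
F = $539.12

$539.12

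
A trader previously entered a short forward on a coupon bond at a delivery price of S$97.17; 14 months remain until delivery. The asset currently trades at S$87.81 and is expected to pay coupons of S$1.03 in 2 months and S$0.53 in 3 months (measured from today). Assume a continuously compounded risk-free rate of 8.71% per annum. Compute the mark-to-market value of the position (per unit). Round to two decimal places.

PV(remaining coupons) I = 1.03·e^(−0.0871·2/12) + 0.53·e^(−0.0871·3/12) = 1.5337
Current forward F = (S − I)·e^(rT) = (87.81 − 1.5337)·e^(0.0871·14/12) = 86.2763 × 1.106959 = 95.5043
Value (long) = (F − K)·e^(−rT) = (95.5043 − 97.17) × 0.903376 = -1.5048
Short position value = −(long value) = S$1.50

S$1.50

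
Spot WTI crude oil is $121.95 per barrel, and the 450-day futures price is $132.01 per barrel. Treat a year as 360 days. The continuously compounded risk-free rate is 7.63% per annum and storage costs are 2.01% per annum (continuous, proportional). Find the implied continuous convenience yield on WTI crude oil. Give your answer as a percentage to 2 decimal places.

F = S·e^((r+u−y)T) ⇒ (r+u−y) = ln(F/S)/T
ln(132.01/121.95) = 0.079267; /T ⇒ 0.063414
y = r + u − ln(F/S)/T = 0.0763 + 0.0201 − 0.063414 = 0.032986
y = 3.30%

3.30%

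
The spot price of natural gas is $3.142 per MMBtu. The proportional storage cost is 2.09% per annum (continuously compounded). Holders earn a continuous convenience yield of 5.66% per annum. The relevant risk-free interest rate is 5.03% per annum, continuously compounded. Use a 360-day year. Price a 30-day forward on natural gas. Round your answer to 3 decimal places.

$3.146 per MMBtu

Net carry = r + u − y = 0.0503 + 0.0209 − 0.0566 = 0.0146
F = S·e^((r+u−y)T) = 3.142 · e^(0.0146 × 30/360) = 3.142 · e^0.001217
= 3.142 × 1.001218 = $3.146 per MMBtu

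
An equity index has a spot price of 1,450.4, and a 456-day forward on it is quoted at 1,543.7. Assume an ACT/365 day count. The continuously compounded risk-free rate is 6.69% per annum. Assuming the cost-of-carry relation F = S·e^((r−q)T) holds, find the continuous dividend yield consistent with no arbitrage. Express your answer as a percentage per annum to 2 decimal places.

1.70%

From F = S·e^((r−q)T): (r − q) = ln(F/S)/T
ln(1543.7/1450.4) = ln(1.064327) = 0.062343
(r − q) = 0.062343 / (456/365) = 0.049902
q = r − ln(F/S)/T = 0.0669 − 0.049902 = 0.016998
q = 1.70%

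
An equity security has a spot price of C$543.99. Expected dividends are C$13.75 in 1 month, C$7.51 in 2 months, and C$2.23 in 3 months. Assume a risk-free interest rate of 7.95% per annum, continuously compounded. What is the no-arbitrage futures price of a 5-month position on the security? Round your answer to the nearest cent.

PV(dividends) I = 13.75·e^(−0.0795·1/12) + 7.51·e^(−0.0795·2/12) + 2.23·e^(−0.0795·3/12)
I = 13.6592 + 7.4111 + 2.1861 = 23.2564
F = (S − I)·e^(rT) = (543.99 − 23.2564) · e^(0.0795·5/12)
= 520.7336 · e^0.033125 = 520.7336 × 1.033680 = C$538.27

C$538.27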